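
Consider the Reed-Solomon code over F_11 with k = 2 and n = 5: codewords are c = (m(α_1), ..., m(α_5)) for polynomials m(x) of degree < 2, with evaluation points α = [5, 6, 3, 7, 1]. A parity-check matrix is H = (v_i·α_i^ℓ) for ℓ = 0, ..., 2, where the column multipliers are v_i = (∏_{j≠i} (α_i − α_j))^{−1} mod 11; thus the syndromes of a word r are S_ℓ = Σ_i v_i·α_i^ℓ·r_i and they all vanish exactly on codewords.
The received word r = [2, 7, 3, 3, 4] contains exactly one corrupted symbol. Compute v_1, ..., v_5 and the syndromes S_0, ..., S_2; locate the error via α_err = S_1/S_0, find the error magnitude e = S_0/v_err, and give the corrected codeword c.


S = (6, 9, 8), error at position 4, error magnitude e = 2, c = [2, 7, 3, 1, 4].

Step 1: column multipliers v_i = (∏_{j≠i}(α_i − α_j))^{−1} mod 11.
  i = 1 (α = 5): (5−6)(5−3)(5−7)(5−1) = (−1)·2·(−2)·4 = 16 ≡ 5, so v_1 = 5^{−1} = 9 (mod 11).
  i = 2 (α = 6): (6−5)(6−3)(6−7)(6−1) = 1·3·(−1)·5 = −15 ≡ 7, so v_2 = 7^{−1} = 8 (mod 11).
  i = 3 (α = 3): (3−5)(3−6)(3−7)(3−1) = (−2)·(−3)·(−4)·2 = −48 ≡ 7, so v_3 = 7^{−1} = 8 (mod 11).
  i = 4 (α = 7): (7−5)(7−6)(7−3)(7−1) = 2·1·4·6 = 48 ≡ 4, so v_4 = 4^{−1} = 3 (mod 11).
  i = 5 (α = 1): (1−5)(1−6)(1−3)(1−7) = (−4)·(−5)·(−2)·(−6) = 240 ≡ 9, so v_5 = 9^{−1} = 5 (mod 11).
  v = [9, 8, 8, 3, 5].
Step 2: syndromes of r = [2, 7, 3, 3, 4] (all sums mod 11).
  S_0 = Σ v_i r_i = 9·2 + 8·7 + 8·3 + 3·3 + 5·4 = 127 ≡ 6.
  S_1 = Σ v_i α_i r_i = 9·5·2 + 8·6·7 + 8·3·3 + 3·7·3 + 5·1·4 = 581 ≡ 9.
  α_i^2 mod 11 = [3, 3, 9, 5, 1].
  S_2 = Σ v_i α_i^2 r_i = 9·3·2 + 8·3·7 + 8·9·3 + 3·5·3 + 5·1·4 = 503 ≡ 8.
  S = (6, 9, 8) ≠ 0, so r is not a codeword (an error is present).
Step 3: locate the error. For a single error e at position i, S_ℓ = v_i·e·α_i^ℓ, so α_err = S_1/S_0.
  S_0^{−1} = 6^{−1} = 2 (mod 11), so α_err = 9·2 = 18 ≡ 7 = α_4. Error position i = 4.
  Consistency check: S_2/S_1 = 8·5 = 40 ≡ 7 = α_err ✓ (single-error assumption holds).
Step 4: error magnitude e = S_0/v_4 = S_0·∏_{j≠4}(α_4 − α_j) = 6·4 = 24 ≡ 2 (mod 11).
Step 5: correct position 4: c_4 = r_4 − e = 3 − 2 ≡ 1 (mod 11). Hence c = [2, 7, 3, 1, 4].
  Check: interpolating c through the α_i gives m(x) = 10 + 5·x (degree < 2) with m(α_i) = c_i for every i, so c is indeed a codeword.


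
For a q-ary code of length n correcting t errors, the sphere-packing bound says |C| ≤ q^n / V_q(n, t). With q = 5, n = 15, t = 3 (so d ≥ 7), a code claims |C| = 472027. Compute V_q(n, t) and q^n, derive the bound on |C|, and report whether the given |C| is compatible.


V_q(n, t) = 30861, q^n = 30517578125, Hamming bound = 988871, |C| = 472027 ≤ bound (satisfied).

Step 1: Compute V_q(n, t) = Σ_{j=0}^3 C(n, j) (q−1)^j.
  j = 0: C(15,0)·(4)^0 = 1·1 = 1.
  j = 1: C(15,1)·(4)^1 = 15·4 = 60.
  j = 2: C(15,2)·(4)^2 = 105·16 = 1680.
  j = 3: C(15,3)·(4)^3 = 455·64 = 29120.
  V_q(n, t) = 1 + 60 + 1680 + 29120 = 30861.
Step 2: q^n = 5^15 = 30517578125.
Step 3: Hamming bound ⌊q^n / V_q(n,t)⌋ = ⌊30517578125/30861⌋ = 988871.
Step 4: Compare |C| = 472027 to 988871: satisfied.
The claimed |C| lies below the Hamming bound.


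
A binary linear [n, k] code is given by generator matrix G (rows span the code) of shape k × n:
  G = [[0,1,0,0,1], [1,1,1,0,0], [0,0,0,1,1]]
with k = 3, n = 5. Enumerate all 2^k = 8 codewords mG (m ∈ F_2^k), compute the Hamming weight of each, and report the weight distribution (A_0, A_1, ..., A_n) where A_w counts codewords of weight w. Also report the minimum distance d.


Weight distribution: A_0 = 1, A_2 = 3, A_3 = 3, A_5 = 1. Minimum distance d = 2.

Enumerate all 2^3 = 8 messages m ∈ F_2^3.
For each, compute codeword c = mG in F_2^5, then tally its weight.
  m = 000 → c = 00000, weight = 0.
  m = 100 → c = 01001, weight = 2.
  m = 010 → c = 11100, weight = 3.
  m = 110 → c = 10101, weight = 3.
  m = 001 → c = 00011, weight = 2.
  m = 101 → c = 01010, weight = 2.
  m = 011 → c = 11111, weight = 5.
  m = 111 → c = 10110, weight = 3.
Tally weights:
  weight 0: 1 codewords.
  weight 2: 3 codewords.
  weight 3: 3 codewords.
  weight 5: 1 codewords.
Minimum distance d = smallest w > 0 with A_w > 0 = 2.
Sanity: Σ A_w = 8 = 2^3 = 8 ✓.


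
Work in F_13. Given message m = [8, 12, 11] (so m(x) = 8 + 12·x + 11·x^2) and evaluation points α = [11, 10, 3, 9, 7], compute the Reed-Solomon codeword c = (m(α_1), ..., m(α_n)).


c = [2, 6, 0, 6, 7]

Message polynomial: m(x) = 8 + 12·x + 11·x^2 (mod 13).
For each evaluation point α_i, compute m(α_i) mod 13:
  α_1 = 11: Horner steps 11 → 3 → 2, so m(11) = 2.
  α_2 = 10: Horner steps 11 → 5 → 6, so m(10) = 6.
  α_3 = 3: Horner steps 11 → 6 → 0, so m(3) = 0.
  α_4 = 9: Horner steps 11 → 7 → 6, so m(9) = 6.
  α_5 = 7: Horner steps 11 → 11 → 7, so m(7) = 7.
Codeword c = [2, 6, 0, 6, 7] ∈ F_13^5.


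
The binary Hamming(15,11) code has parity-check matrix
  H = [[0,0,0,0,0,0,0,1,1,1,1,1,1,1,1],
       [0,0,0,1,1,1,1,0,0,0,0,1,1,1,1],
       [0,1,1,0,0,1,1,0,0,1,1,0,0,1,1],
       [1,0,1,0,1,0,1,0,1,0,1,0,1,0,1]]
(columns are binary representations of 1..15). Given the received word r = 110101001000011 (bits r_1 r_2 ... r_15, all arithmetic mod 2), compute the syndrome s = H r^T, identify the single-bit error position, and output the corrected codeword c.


s = (1, 0, 0, 1)^T, error position = 9, corrected codeword c = 110101000000011

Compute s = H r^T mod 2 one row at a time:
  s_1 = 0 + 1 + 0 + 0 + 0 + 0 + 1 + 1 = 3 ≡ 1 (mod 2).
  s_2 = 1 + 0 + 1 + 0 + 0 + 0 + 1 + 1 = 4 ≡ 0 (mod 2).
  s_3 = 1 + 0 + 1 + 0 + 0 + 0 + 1 + 1 = 4 ≡ 0 (mod 2).
  s_4 = 1 + 0 + 0 + 0 + 1 + 0 + 0 + 1 = 3 ≡ 1 (mod 2).
s = (1, 0, 0, 1)^T — this equals column 9 of H (binary 1001), so error is at position 9.
Correct: flip bit 9 of r = 110101001000011 to get c = 110101000000011.


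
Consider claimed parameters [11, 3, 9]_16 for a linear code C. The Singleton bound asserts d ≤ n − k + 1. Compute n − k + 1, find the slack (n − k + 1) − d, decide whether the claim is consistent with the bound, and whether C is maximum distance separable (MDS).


Singleton RHS = n − k + 1 = 9, slack = 0, bound satisfied, MDS.

Singleton bound: d ≤ n − k + 1.
Here n = 11, k = 3, so n − k + 1 = 9.
Given d = 9, check d ≤ 9: YES.
Slack = (n − k + 1) − d = 0.
The code is MDS (slack = 0).
Description: the claimed parameters are [11, 3, 9]_16; such a code would be MDS (meets Singleton bound).


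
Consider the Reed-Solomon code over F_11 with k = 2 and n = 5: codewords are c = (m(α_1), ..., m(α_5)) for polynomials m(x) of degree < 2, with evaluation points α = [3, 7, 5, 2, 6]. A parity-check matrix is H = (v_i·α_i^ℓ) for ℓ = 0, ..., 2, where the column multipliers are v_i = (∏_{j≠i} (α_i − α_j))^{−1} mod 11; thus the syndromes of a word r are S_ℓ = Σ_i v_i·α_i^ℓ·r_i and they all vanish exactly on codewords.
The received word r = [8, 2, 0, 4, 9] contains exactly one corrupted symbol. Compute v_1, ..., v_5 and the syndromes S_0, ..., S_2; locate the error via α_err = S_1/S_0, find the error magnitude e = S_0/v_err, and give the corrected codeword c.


S = (6, 8, 7), error at position 3, error magnitude e = 6, c = [8, 2, 5, 4, 9].

Step 1: column multipliers v_i = (∏_{j≠i}(α_i − α_j))^{−1} mod 11.
  i = 1 (α = 3): (3−7)(3−5)(3−2)(3−6) = (−4)·(−2)·1·(−3) = −24 ≡ 9, so v_1 = 9^{−1} = 5 (mod 11).
  i = 2 (α = 7): (7−3)(7−5)(7−2)(7−6) = 4·2·5·1 = 40 ≡ 7, so v_2 = 7^{−1} = 8 (mod 11).
  i = 3 (α = 5): (5−3)(5−7)(5−2)(5−6) = 2·(−2)·3·(−1) = 12 ≡ 1, so v_3 = 1^{−1} = 1 (mod 11).
  i = 4 (α = 2): (2−3)(2−7)(2−5)(2−6) = (−1)·(−5)·(−3)·(−4) = 60 ≡ 5, so v_4 = 5^{−1} = 9 (mod 11).
  i = 5 (α = 6): (6−3)(6−7)(6−5)(6−2) = 3·(−1)·1·4 = −12 ≡ 10, so v_5 = 10^{−1} = 10 (mod 11).
  v = [5, 8, 1, 9, 10].
Step 2: syndromes of r = [8, 2, 0, 4, 9] (all sums mod 11).
  S_0 = Σ v_i r_i = 5·8 + 8·2 + 1·0 + 9·4 + 10·9 = 182 ≡ 6.
  S_1 = Σ v_i α_i r_i = 5·3·8 + 8·7·2 + 1·5·0 + 9·2·4 + 10·6·9 = 844 ≡ 8.
  α_i^2 mod 11 = [9, 5, 3, 4, 3].
  S_2 = Σ v_i α_i^2 r_i = 5·9·8 + 8·5·2 + 1·3·0 + 9·4·4 + 10·3·9 = 854 ≡ 7.
  S = (6, 8, 7) ≠ 0, so r is not a codeword (an error is present).
Step 3: locate the error. For a single error e at position i, S_ℓ = v_i·e·α_i^ℓ, so α_err = S_1/S_0.
  S_0^{−1} = 6^{−1} = 2 (mod 11), so α_err = 8·2 = 16 ≡ 5 = α_3. Error position i = 3.
  Consistency check: S_2/S_1 = 7·7 = 49 ≡ 5 = α_err ✓ (single-error assumption holds).
Step 4: error magnitude e = S_0/v_3 = S_0·∏_{j≠3}(α_3 − α_j) = 6·1 = 6 ≡ 6 (mod 11).
Step 5: correct position 3: c_3 = r_3 − e = 0 − 6 ≡ 5 (mod 11). Hence c = [8, 2, 5, 4, 9].
  Check: interpolating c through the α_i gives m(x) = 7 + 4·x (degree < 2) with m(α_i) = c_i for every i, so c is indeed a codeword.


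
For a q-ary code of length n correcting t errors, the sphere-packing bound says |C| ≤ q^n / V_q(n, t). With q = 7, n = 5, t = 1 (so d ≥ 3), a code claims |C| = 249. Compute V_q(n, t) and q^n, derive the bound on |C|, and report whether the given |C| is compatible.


V_q(n, t) = 31, q^n = 16807, Hamming bound = 542, |C| = 249 ≤ bound (satisfied).

Step 1: Compute V_q(n, t) = Σ_{j=0}^1 C(n, j) (q−1)^j.
  j = 0: C(5,0)·(6)^0 = 1·1 = 1.
  j = 1: C(5,1)·(6)^1 = 5·6 = 30.
  V_q(n, t) = 1 + 30 = 31.
Step 2: q^n = 7^5 = 16807.
Step 3: Hamming bound ⌊q^n / V_q(n,t)⌋ = ⌊16807/31⌋ = 542.
Step 4: Compare |C| = 249 to 542: satisfied.
The claimed |C| lies below the Hamming bound.


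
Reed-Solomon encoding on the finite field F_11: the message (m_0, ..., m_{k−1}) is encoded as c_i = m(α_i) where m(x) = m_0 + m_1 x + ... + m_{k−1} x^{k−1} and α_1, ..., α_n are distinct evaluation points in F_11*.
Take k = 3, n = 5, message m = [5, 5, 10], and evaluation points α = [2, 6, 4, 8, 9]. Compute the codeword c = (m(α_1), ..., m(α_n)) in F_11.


c = [0, 10, 9, 3, 2]

Message polynomial: m(x) = 5 + 5·x + 10·x^2 (mod 11).
For each evaluation point α_i, compute m(α_i) mod 11:
  α_1 = 2: Horner steps 10 → 3 → 0, so m(2) = 0.
  α_2 = 6: Horner steps 10 → 10 → 10, so m(6) = 10.
  α_3 = 4: Horner steps 10 → 1 → 9, so m(4) = 9.
  α_4 = 8: Horner steps 10 → 8 → 3, so m(8) = 3.
  α_5 = 9: Horner steps 10 → 7 → 2, so m(9) = 2.
Codeword c = [0, 10, 9, 3, 2] ∈ F_11^5.


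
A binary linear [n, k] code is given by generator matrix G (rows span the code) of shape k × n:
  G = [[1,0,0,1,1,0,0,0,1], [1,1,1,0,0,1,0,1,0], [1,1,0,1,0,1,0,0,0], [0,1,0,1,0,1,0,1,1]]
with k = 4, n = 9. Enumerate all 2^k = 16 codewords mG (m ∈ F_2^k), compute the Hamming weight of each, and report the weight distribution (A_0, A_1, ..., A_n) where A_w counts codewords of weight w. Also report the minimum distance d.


Weight distribution: A_0 = 1, A_2 = 1, A_3 = 3, A_4 = 5, A_5 = 4, A_6 = 1, A_7 = 1. Minimum distance d = 2.

Enumerate all 2^4 = 16 messages m ∈ F_2^4.
For each, compute codeword c = mG in F_2^9, then tally its weight.
  m = 0000 → c = 000000000, weight = 0.
  m = 1000 → c = 100110001, weight = 4.
  m = 0100 → c = 111001010, weight = 5.
  m = 1100 → c = 011111011, weight = 7.
  m = 0010 → c = 110101000, weight = 4.
  m = 1010 → c = 010011001, weight = 4.
  m = 0110 → c = 001100010, weight = 3.
  m = 1110 → c = 101010011, weight = 5.
  m = 0001 → c = 010101011, weight = 5.
  m = 1001 → c = 110011010, weight = 5.
  m = 0101 → c = 101100001, weight = 4.
  m = 1101 → c = 001010000, weight = 2.
  m = 0011 → c = 100000011, weight = 3.
  m = 1011 → c = 000110010, weight = 3.
  m = 0111 → c = 011001001, weight = 4.
  m = 1111 → c = 111111000, weight = 6.
Tally weights:
  weight 0: 1 codewords.
  weight 2: 1 codewords.
  weight 3: 3 codewords.
  weight 4: 5 codewords.
  weight 5: 4 codewords.
  weight 6: 1 codewords.
  weight 7: 1 codewords.
Minimum distance d = smallest w > 0 with A_w > 0 = 2.
Sanity: Σ A_w = 16 = 2^4 = 16 ✓.


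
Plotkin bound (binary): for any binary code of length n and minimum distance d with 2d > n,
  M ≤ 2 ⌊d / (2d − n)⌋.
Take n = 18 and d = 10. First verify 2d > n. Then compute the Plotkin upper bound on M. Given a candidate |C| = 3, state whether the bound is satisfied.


Plotkin bound M ≤ 10; given |C| = 3 ≤ bound (satisfied).

Check applicability: 2d = 20, n = 18.
2d − n = 2 > 0, so Plotkin applies.
Compute d/(2d−n) = 10/2 ≈ 5.0000.
⌊d/(2d−n)⌋ = 5.
Plotkin bound: M ≤ 2·5 = 10.
Given |C| = 3, check: satisfied.
This |C| is below the Plotkin bound.


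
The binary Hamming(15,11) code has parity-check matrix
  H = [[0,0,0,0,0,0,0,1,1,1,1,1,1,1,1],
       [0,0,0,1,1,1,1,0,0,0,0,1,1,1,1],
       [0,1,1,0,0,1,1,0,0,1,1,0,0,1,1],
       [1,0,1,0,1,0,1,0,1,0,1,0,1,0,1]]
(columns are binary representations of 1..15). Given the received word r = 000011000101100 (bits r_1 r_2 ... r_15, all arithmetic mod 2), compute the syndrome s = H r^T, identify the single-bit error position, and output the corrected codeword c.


s = (1, 0, 0, 0)^T, error position = 8, corrected codeword c = 000011010101100

Compute s = H r^T mod 2 one row at a time:
  s_1 = 0 + 0 + 1 + 0 + 1 + 1 + 0 + 0 = 3 ≡ 1 (mod 2).
  s_2 = 0 + 1 + 1 + 0 + 1 + 1 + 0 + 0 = 4 ≡ 0 (mod 2).
  s_3 = 0 + 0 + 1 + 0 + 1 + 0 + 0 + 0 = 2 ≡ 0 (mod 2).
  s_4 = 0 + 0 + 1 + 0 + 0 + 0 + 1 + 0 = 2 ≡ 0 (mod 2).
s = (1, 0, 0, 0)^T — this equals column 8 of H (binary 1000), so error is at position 8.
Correct: flip bit 8 of r = 000011000101100 to get c = 000011010101100.


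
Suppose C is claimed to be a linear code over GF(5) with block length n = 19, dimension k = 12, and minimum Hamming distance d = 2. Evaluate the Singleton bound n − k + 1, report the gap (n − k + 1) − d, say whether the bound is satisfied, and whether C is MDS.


Singleton RHS = n − k + 1 = 8, slack = 6, bound satisfied, not MDS.

Singleton bound: d ≤ n − k + 1.
Here n = 19, k = 12, so n − k + 1 = 8.
Given d = 2, check d ≤ 8: YES.
Slack = (n − k + 1) − d = 6.
The code is NOT MDS (slack = 6 > 0).
Description: the claimed parameters are [19, 12, 2]_5; such a code would be non-MDS.


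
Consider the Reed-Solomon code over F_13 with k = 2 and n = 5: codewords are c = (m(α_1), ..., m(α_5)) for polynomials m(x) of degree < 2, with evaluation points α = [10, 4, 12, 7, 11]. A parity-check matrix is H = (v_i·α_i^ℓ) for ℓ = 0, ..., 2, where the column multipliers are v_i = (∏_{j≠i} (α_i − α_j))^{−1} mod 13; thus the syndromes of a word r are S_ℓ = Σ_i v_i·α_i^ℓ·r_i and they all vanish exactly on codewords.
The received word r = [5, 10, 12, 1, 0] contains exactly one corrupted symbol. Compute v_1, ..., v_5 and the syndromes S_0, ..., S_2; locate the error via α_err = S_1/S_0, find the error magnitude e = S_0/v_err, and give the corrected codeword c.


S = (1, 11, 4), error at position 5, error magnitude e = 11, c = [5, 10, 12, 1, 2].

Step 1: column multipliers v_i = (∏_{j≠i}(α_i − α_j))^{−1} mod 13.
  i = 1 (α = 10): (10−4)(10−12)(10−7)(10−11) = 6·(−2)·3·(−1) = 36 ≡ 10, so v_1 = 10^{−1} = 4 (mod 13).
  i = 2 (α = 4): (4−10)(4−12)(4−7)(4−11) = (−6)·(−8)·(−3)·(−7) = 1008 ≡ 7, so v_2 = 7^{−1} = 2 (mod 13).
  i = 3 (α = 12): (12−10)(12−4)(12−7)(12−11) = 2·8·5·1 = 80 ≡ 2, so v_3 = 2^{−1} = 7 (mod 13).
  i = 4 (α = 7): (7−10)(7−4)(7−12)(7−11) = (−3)·3·(−5)·(−4) = −180 ≡ 2, so v_4 = 2^{−1} = 7 (mod 13).
  i = 5 (α = 11): (11−10)(11−4)(11−12)(11−7) = 1·7·(−1)·4 = −28 ≡ 11, so v_5 = 11^{−1} = 6 (mod 13).
  v = [4, 2, 7, 7, 6].
Step 2: syndromes of r = [5, 10, 12, 1, 0] (all sums mod 13).
  S_0 = Σ v_i r_i = 4·5 + 2·10 + 7·12 + 7·1 + 6·0 = 131 ≡ 1.
  S_1 = Σ v_i α_i r_i = 4·10·5 + 2·4·10 + 7·12·12 + 7·7·1 + 6·11·0 = 1337 ≡ 11.
  α_i^2 mod 13 = [9, 3, 1, 10, 4].
  S_2 = Σ v_i α_i^2 r_i = 4·9·5 + 2·3·10 + 7·1·12 + 7·10·1 + 6·4·0 = 394 ≡ 4.
  S = (1, 11, 4) ≠ 0, so r is not a codeword (an error is present).
Step 3: locate the error. For a single error e at position i, S_ℓ = v_i·e·α_i^ℓ, so α_err = S_1/S_0.
  S_0^{−1} = 1^{−1} = 1 (mod 13), so α_err = 11·1 = 11 ≡ 11 = α_5. Error position i = 5.
  Consistency check: S_2/S_1 = 4·6 = 24 ≡ 11 = α_err ✓ (single-error assumption holds).
Step 4: error magnitude e = S_0/v_5 = S_0·∏_{j≠5}(α_5 − α_j) = 1·11 = 11 ≡ 11 (mod 13).
Step 5: correct position 5: c_5 = r_5 − e = 0 − 11 ≡ 2 (mod 13). Hence c = [5, 10, 12, 1, 2].
  Check: interpolating c through the α_i gives m(x) = 9 + 10·x (degree < 2) with m(α_i) = c_i for every i, so c is indeed a codeword.


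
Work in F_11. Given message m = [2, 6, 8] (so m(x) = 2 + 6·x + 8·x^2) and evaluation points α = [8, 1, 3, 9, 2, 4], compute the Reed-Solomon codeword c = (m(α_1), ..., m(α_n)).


c = [1, 5, 4, 0, 2, 0]

Message polynomial: m(x) = 2 + 6·x + 8·x^2 (mod 11).
For each evaluation point α_i, compute m(α_i) mod 11:
  α_1 = 8: Horner steps 8 → 4 → 1, so m(8) = 1.
  α_2 = 1: Horner steps 8 → 3 → 5, so m(1) = 5.
  α_3 = 3: Horner steps 8 → 8 → 4, so m(3) = 4.
  α_4 = 9: Horner steps 8 → 1 → 0, so m(9) = 0.
  α_5 = 2: Horner steps 8 → 0 → 2, so m(2) = 2.
  α_6 = 4: Horner steps 8 → 5 → 0, so m(4) = 0.
Codeword c = [1, 5, 4, 0, 2, 0] ∈ F_11^6.


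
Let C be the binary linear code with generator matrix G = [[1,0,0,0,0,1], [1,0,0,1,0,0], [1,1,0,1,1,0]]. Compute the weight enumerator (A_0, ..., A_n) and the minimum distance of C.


Weight distribution: A_0 = 1, A_2 = 4, A_4 = 3. Minimum distance d = 2.

Enumerate all 2^3 = 8 messages m ∈ F_2^3.
For each, compute codeword c = mG in F_2^6, then tally its weight.
  m = 000 → c = 000000, weight = 0.
  m = 100 → c = 100001, weight = 2.
  m = 010 → c = 100100, weight = 2.
  m = 110 → c = 000101, weight = 2.
  m = 001 → c = 110110, weight = 4.
  m = 101 → c = 010111, weight = 4.
  m = 011 → c = 010010, weight = 2.
  m = 111 → c = 110011, weight = 4.
Tally weights:
  weight 0: 1 codewords.
  weight 2: 4 codewords.
  weight 4: 3 codewords.
Minimum distance d = smallest w > 0 with A_w > 0 = 2.
Sanity: Σ A_w = 8 = 2^3 = 8 ✓.


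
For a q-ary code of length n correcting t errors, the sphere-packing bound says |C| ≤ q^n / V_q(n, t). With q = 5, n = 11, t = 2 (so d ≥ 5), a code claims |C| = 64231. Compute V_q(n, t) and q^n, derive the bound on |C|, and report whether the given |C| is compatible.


V_q(n, t) = 925, q^n = 48828125, Hamming bound = 52787, |C| = 64231 > bound (violated).

Step 1: Compute V_q(n, t) = Σ_{j=0}^2 C(n, j) (q−1)^j.
  j = 0: C(11,0)·(4)^0 = 1·1 = 1.
  j = 1: C(11,1)·(4)^1 = 11·4 = 44.
  j = 2: C(11,2)·(4)^2 = 55·16 = 880.
  V_q(n, t) = 1 + 44 + 880 = 925.
Step 2: q^n = 5^11 = 48828125.
Step 3: Hamming bound ⌊q^n / V_q(n,t)⌋ = ⌊48828125/925⌋ = 52787.
Step 4: Compare |C| = 64231 to 52787: violated.
The claimed |C| lies above the Hamming bound, so no 5-ary code of length 11 with d ≥ 5 can have 64231 codewords.


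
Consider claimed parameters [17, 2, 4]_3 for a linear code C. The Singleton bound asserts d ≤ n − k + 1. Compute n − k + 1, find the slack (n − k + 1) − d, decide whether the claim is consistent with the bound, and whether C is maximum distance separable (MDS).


Singleton RHS = n − k + 1 = 16, slack = 12, bound satisfied, not MDS.

Singleton bound: d ≤ n − k + 1.
Here n = 17, k = 2, so n − k + 1 = 16.
Given d = 4, check d ≤ 16: YES.
Slack = (n − k + 1) − d = 12.
The code is NOT MDS (slack = 12 > 0).
Description: the claimed parameters are [17, 2, 4]_3; such a code would be non-MDS.


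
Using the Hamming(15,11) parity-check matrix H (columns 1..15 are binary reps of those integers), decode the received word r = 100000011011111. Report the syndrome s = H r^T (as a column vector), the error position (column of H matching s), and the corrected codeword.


s = (1, 0, 1, 1)^T, error position = 11, corrected codeword c = 100000011001111

Compute s = H r^T mod 2 one row at a time:
  s_1 = 1 + 1 + 0 + 1 + 1 + 1 + 1 + 1 = 7 ≡ 1 (mod 2).
  s_2 = 0 + 0 + 0 + 0 + 1 + 1 + 1 + 1 = 4 ≡ 0 (mod 2).
  s_3 = 0 + 0 + 0 + 0 + 0 + 1 + 1 + 1 = 3 ≡ 1 (mod 2).
  s_4 = 1 + 0 + 0 + 0 + 1 + 1 + 1 + 1 = 5 ≡ 1 (mod 2).
s = (1, 0, 1, 1)^T — this equals column 11 of H (binary 1011), so error is at position 11.
Correct: flip bit 11 of r = 100000011011111 to get c = 100000011001111.


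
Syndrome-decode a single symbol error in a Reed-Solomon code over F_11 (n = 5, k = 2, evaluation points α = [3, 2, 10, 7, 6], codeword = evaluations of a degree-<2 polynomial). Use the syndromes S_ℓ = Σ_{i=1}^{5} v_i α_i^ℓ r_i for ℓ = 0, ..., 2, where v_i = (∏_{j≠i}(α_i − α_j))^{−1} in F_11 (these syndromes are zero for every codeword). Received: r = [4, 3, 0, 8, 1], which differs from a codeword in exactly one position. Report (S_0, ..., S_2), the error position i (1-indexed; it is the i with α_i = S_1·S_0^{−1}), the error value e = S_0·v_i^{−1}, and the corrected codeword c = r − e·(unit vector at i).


S = (4, 2, 1), error at position 5, error magnitude e = 5, c = [4, 3, 0, 8, 7].

Step 1: column multipliers v_i = (∏_{j≠i}(α_i − α_j))^{−1} mod 11.
  i = 1 (α = 3): (3−2)(3−10)(3−7)(3−6) = 1·(−7)·(−4)·(−3) = −84 ≡ 4, so v_1 = 4^{−1} = 3 (mod 11).
  i = 2 (α = 2): (2−3)(2−10)(2−7)(2−6) = (−1)·(−8)·(−5)·(−4) = 160 ≡ 6, so v_2 = 6^{−1} = 2 (mod 11).
  i = 3 (α = 10): (10−3)(10−2)(10−7)(10−6) = 7·8·3·4 = 672 ≡ 1, so v_3 = 1^{−1} = 1 (mod 11).
  i = 4 (α = 7): (7−3)(7−2)(7−10)(7−6) = 4·5·(−3)·1 = −60 ≡ 6, so v_4 = 6^{−1} = 2 (mod 11).
  i = 5 (α = 6): (6−3)(6−2)(6−10)(6−7) = 3·4·(−4)·(−1) = 48 ≡ 4, so v_5 = 4^{−1} = 3 (mod 11).
  v = [3, 2, 1, 2, 3].
Step 2: syndromes of r = [4, 3, 0, 8, 1] (all sums mod 11).
  S_0 = Σ v_i r_i = 3·4 + 2·3 + 1·0 + 2·8 + 3·1 = 37 ≡ 4.
  S_1 = Σ v_i α_i r_i = 3·3·4 + 2·2·3 + 1·10·0 + 2·7·8 + 3·6·1 = 178 ≡ 2.
  α_i^2 mod 11 = [9, 4, 1, 5, 3].
  S_2 = Σ v_i α_i^2 r_i = 3·9·4 + 2·4·3 + 1·1·0 + 2·5·8 + 3·3·1 = 221 ≡ 1.
  S = (4, 2, 1) ≠ 0, so r is not a codeword (an error is present).
Step 3: locate the error. For a single error e at position i, S_ℓ = v_i·e·α_i^ℓ, so α_err = S_1/S_0.
  S_0^{−1} = 4^{−1} = 3 (mod 11), so α_err = 2·3 = 6 ≡ 6 = α_5. Error position i = 5.
  Consistency check: S_2/S_1 = 1·6 = 6 ≡ 6 = α_err ✓ (single-error assumption holds).
Step 4: error magnitude e = S_0/v_5 = S_0·∏_{j≠5}(α_5 − α_j) = 4·4 = 16 ≡ 5 (mod 11).
Step 5: correct position 5: c_5 = r_5 − e = 1 − 5 ≡ 7 (mod 11). Hence c = [4, 3, 0, 8, 7].
  Check: interpolating c through the α_i gives m(x) = 1 + 1·x (degree < 2) with m(α_i) = c_i for every i, so c is indeed a codeword.


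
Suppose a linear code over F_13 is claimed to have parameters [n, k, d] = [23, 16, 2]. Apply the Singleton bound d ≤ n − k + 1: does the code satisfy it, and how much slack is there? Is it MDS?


Singleton RHS = n − k + 1 = 8, slack = 6, bound satisfied, not MDS.

Singleton bound: d ≤ n − k + 1.
Here n = 23, k = 16, so n − k + 1 = 8.
Given d = 2, check d ≤ 8: YES.
Slack = (n − k + 1) − d = 6.
The code is NOT MDS (slack = 6 > 0).
Description: the claimed parameters are [23, 16, 2]_13; such a code would be non-MDS.


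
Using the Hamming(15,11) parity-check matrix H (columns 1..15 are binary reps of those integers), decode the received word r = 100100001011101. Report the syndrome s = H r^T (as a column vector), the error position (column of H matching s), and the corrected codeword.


s = (1, 0, 0, 1)^T, error position = 9, corrected codeword c = 100100000011101

Compute s = H r^T mod 2 one row at a time:
  s_1 = 0 + 1 + 0 + 1 + 1 + 1 + 0 + 1 = 5 ≡ 1 (mod 2).
  s_2 = 1 + 0 + 0 + 0 + 1 + 1 + 0 + 1 = 4 ≡ 0 (mod 2).
  s_3 = 0 + 0 + 0 + 0 + 0 + 1 + 0 + 1 = 2 ≡ 0 (mod 2).
  s_4 = 1 + 0 + 0 + 0 + 1 + 1 + 1 + 1 = 5 ≡ 1 (mod 2).
s = (1, 0, 0, 1)^T — this equals column 9 of H (binary 1001), so error is at position 9.
Correct: flip bit 9 of r = 100100001011101 to get c = 100100000011101.


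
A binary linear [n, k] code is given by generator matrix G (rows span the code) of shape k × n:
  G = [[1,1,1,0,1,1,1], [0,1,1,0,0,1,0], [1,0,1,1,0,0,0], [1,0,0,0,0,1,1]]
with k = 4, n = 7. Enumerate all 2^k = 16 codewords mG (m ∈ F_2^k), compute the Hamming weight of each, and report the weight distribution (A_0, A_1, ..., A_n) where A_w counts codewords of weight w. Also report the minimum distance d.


Weight distribution: A_0 = 1, A_2 = 1, A_3 = 6, A_4 = 5, A_5 = 2, A_6 = 1. Minimum distance d = 2.

Enumerate all 2^4 = 16 messages m ∈ F_2^4.
For each, compute codeword c = mG in F_2^7, then tally its weight.
  m = 0000 → c = 0000000, weight = 0.
  m = 1000 → c = 1110111, weight = 6.
  m = 0100 → c = 0110010, weight = 3.
  m = 1100 → c = 1000101, weight = 3.
  m = 0010 → c = 1011000, weight = 3.
  m = 1010 → c = 0101111, weight = 5.
  m = 0110 → c = 1101010, weight = 4.
  m = 1110 → c = 0011101, weight = 4.
  m = 0001 → c = 1000011, weight = 3.
  m = 1001 → c = 0110100, weight = 3.
  m = 0101 → c = 1110001, weight = 4.
  m = 1101 → c = 0000110, weight = 2.
  m = 0011 → c = 0011011, weight = 4.
  m = 1011 → c = 1101100, weight = 4.
  m = 0111 → c = 0101001, weight = 3.
  m = 1111 → c = 1011110, weight = 5.
Tally weights:
  weight 0: 1 codewords.
  weight 2: 1 codewords.
  weight 3: 6 codewords.
  weight 4: 5 codewords.
  weight 5: 2 codewords.
  weight 6: 1 codewords.
Minimum distance d = smallest w > 0 with A_w > 0 = 2.
Sanity: Σ A_w = 16 = 2^4 = 16 ✓.


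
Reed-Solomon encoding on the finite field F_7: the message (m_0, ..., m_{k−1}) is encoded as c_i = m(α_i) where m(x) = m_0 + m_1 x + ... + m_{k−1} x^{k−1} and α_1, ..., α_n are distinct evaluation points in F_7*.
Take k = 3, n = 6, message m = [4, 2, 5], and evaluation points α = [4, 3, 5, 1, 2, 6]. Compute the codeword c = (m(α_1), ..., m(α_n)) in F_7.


c = [1, 6, 6, 4, 0, 0]

Message polynomial: m(x) = 4 + 2·x + 5·x^2 (mod 7).
For each evaluation point α_i, compute m(α_i) mod 7:
  α_1 = 4: Horner steps 5 → 1 → 1, so m(4) = 1.
  α_2 = 3: Horner steps 5 → 3 → 6, so m(3) = 6.
  α_3 = 5: Horner steps 5 → 6 → 6, so m(5) = 6.
  α_4 = 1: Horner steps 5 → 0 → 4, so m(1) = 4.
  α_5 = 2: Horner steps 5 → 5 → 0, so m(2) = 0.
  α_6 = 6: Horner steps 5 → 4 → 0, so m(6) = 0.
Codeword c = [1, 6, 6, 4, 0, 0] ∈ F_7^6.


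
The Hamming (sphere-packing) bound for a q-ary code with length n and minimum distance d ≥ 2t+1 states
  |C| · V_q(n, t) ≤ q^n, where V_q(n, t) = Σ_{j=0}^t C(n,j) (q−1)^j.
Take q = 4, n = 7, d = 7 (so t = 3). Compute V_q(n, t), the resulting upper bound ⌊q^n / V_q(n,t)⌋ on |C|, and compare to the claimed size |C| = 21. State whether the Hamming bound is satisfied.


V_q(n, t) = 1156, q^n = 16384, Hamming bound = 14, |C| = 21 > bound (violated).

Step 1: Compute V_q(n, t) = Σ_{j=0}^3 C(n, j) (q−1)^j.
  j = 0: C(7,0)·(3)^0 = 1·1 = 1.
  j = 1: C(7,1)·(3)^1 = 7·3 = 21.
  j = 2: C(7,2)·(3)^2 = 21·9 = 189.
  j = 3: C(7,3)·(3)^3 = 35·27 = 945.
  V_q(n, t) = 1 + 21 + 189 + 945 = 1156.
Step 2: q^n = 4^7 = 16384.
Step 3: Hamming bound ⌊q^n / V_q(n,t)⌋ = ⌊16384/1156⌋ = 14.
Step 4: Compare |C| = 21 to 14: violated.
The claimed |C| lies above the Hamming bound, so no 4-ary code of length 7 with d ≥ 7 can have 21 codewords.


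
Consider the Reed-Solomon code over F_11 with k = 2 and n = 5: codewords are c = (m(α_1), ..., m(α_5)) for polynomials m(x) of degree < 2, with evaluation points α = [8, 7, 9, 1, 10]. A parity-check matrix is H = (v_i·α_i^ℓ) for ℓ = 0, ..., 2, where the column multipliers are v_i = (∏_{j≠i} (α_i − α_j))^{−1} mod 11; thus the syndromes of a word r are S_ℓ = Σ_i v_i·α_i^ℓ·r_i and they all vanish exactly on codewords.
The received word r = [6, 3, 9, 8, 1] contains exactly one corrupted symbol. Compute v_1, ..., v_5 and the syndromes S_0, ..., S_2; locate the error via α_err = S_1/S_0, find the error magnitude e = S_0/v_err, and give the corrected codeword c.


S = (10, 10, 10), error at position 4, error magnitude e = 1, c = [6, 3, 9, 7, 1].

Step 1: column multipliers v_i = (∏_{j≠i}(α_i − α_j))^{−1} mod 11.
  i = 1 (α = 8): (8−7)(8−9)(8−1)(8−10) = 1·(−1)·7·(−2) = 14 ≡ 3, so v_1 = 3^{−1} = 4 (mod 11).
  i = 2 (α = 7): (7−8)(7−9)(7−1)(7−10) = (−1)·(−2)·6·(−3) = −36 ≡ 8, so v_2 = 8^{−1} = 7 (mod 11).
  i = 3 (α = 9): (9−8)(9−7)(9−1)(9−10) = 1·2·8·(−1) = −16 ≡ 6, so v_3 = 6^{−1} = 2 (mod 11).
  i = 4 (α = 1): (1−8)(1−7)(1−9)(1−10) = (−7)·(−6)·(−8)·(−9) = 3024 ≡ 10, so v_4 = 10^{−1} = 10 (mod 11).
  i = 5 (α = 10): (10−8)(10−7)(10−9)(10−1) = 2·3·1·9 = 54 ≡ 10, so v_5 = 10^{−1} = 10 (mod 11).
  v = [4, 7, 2, 10, 10].
Step 2: syndromes of r = [6, 3, 9, 8, 1] (all sums mod 11).
  S_0 = Σ v_i r_i = 4·6 + 7·3 + 2·9 + 10·8 + 10·1 = 153 ≡ 10.
  S_1 = Σ v_i α_i r_i = 4·8·6 + 7·7·3 + 2·9·9 + 10·1·8 + 10·10·1 = 681 ≡ 10.
  α_i^2 mod 11 = [9, 5, 4, 1, 1].
  S_2 = Σ v_i α_i^2 r_i = 4·9·6 + 7·5·3 + 2·4·9 + 10·1·8 + 10·1·1 = 483 ≡ 10.
  S = (10, 10, 10) ≠ 0, so r is not a codeword (an error is present).
Step 3: locate the error. For a single error e at position i, S_ℓ = v_i·e·α_i^ℓ, so α_err = S_1/S_0.
  S_0^{−1} = 10^{−1} = 10 (mod 11), so α_err = 10·10 = 100 ≡ 1 = α_4. Error position i = 4.
  Consistency check: S_2/S_1 = 10·10 = 100 ≡ 1 = α_err ✓ (single-error assumption holds).
Step 4: error magnitude e = S_0/v_4 = S_0·∏_{j≠4}(α_4 − α_j) = 10·10 = 100 ≡ 1 (mod 11).
Step 5: correct position 4: c_4 = r_4 − e = 8 − 1 ≡ 7 (mod 11). Hence c = [6, 3, 9, 7, 1].
  Check: interpolating c through the α_i gives m(x) = 4 + 3·x (degree < 2) with m(α_i) = c_i for every i, so c is indeed a codeword.


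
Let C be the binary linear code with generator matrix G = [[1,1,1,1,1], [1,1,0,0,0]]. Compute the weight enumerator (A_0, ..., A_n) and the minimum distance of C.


Weight distribution: A_0 = 1, A_2 = 1, A_3 = 1, A_5 = 1. Minimum distance d = 2.

Enumerate all 2^2 = 4 messages m ∈ F_2^2.
For each, compute codeword c = mG in F_2^5, then tally its weight.
  m = 00 → c = 00000, weight = 0.
  m = 10 → c = 11111, weight = 5.
  m = 01 → c = 11000, weight = 2.
  m = 11 → c = 00111, weight = 3.
Tally weights:
  weight 0: 1 codewords.
  weight 2: 1 codewords.
  weight 3: 1 codewords.
  weight 5: 1 codewords.
Minimum distance d = smallest w > 0 with A_w > 0 = 2.
Sanity: Σ A_w = 4 = 2^2 = 4 ✓.


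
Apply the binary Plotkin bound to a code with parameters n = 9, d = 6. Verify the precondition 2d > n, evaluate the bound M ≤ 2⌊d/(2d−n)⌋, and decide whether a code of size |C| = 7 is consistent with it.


Plotkin bound M ≤ 4; given |C| = 7 > bound (violated).

Check applicability: 2d = 12, n = 9.
2d − n = 3 > 0, so Plotkin applies.
Compute d/(2d−n) = 6/3 ≈ 2.0000.
⌊d/(2d−n)⌋ = 2.
Plotkin bound: M ≤ 2·2 = 4.
Given |C| = 7, check: VIOLATED.
This |C| is above the Plotkin bound, so no binary code with n = 9, d = 6 and 7 codewords exists.


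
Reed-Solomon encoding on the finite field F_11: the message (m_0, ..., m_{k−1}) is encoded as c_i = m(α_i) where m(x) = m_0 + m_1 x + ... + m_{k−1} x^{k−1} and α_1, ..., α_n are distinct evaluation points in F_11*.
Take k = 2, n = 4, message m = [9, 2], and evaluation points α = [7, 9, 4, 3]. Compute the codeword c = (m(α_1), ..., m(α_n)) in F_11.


c = [1, 5, 6, 4]

Message polynomial: m(x) = 9 + 2·x (mod 11).
For each evaluation point α_i, compute m(α_i) mod 11:
  α_1 = 7: Horner steps 2 → 1, so m(7) = 1.
  α_2 = 9: Horner steps 2 → 5, so m(9) = 5.
  α_3 = 4: Horner steps 2 → 6, so m(4) = 6.
  α_4 = 3: Horner steps 2 → 4, so m(3) = 4.
Codeword c = [1, 5, 6, 4] ∈ F_11^4.


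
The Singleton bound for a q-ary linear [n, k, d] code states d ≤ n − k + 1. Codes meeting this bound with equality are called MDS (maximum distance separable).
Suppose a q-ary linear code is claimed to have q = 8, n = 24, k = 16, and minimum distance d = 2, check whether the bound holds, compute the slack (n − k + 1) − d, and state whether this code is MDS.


Singleton RHS = n − k + 1 = 9, slack = 7, bound satisfied, not MDS.

Singleton bound: d ≤ n − k + 1.
Here n = 24, k = 16, so n − k + 1 = 9.
Given d = 2, check d ≤ 9: YES.
Slack = (n − k + 1) − d = 7.
The code is NOT MDS (slack = 7 > 0).
Description: the claimed parameters are [24, 16, 2]_8; such a code would be non-MDS.


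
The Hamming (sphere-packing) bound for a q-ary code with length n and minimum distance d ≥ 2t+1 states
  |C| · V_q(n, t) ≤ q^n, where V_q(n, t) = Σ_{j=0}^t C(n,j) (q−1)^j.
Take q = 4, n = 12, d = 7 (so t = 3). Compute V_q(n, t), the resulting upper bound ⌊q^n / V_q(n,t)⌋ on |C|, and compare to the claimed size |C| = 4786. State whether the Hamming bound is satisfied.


V_q(n, t) = 6571, q^n = 16777216, Hamming bound = 2553, |C| = 4786 > bound (violated).

Step 1: Compute V_q(n, t) = Σ_{j=0}^3 C(n, j) (q−1)^j.
  j = 0: C(12,0)·(3)^0 = 1·1 = 1.
  j = 1: C(12,1)·(3)^1 = 12·3 = 36.
  j = 2: C(12,2)·(3)^2 = 66·9 = 594.
  j = 3: C(12,3)·(3)^3 = 220·27 = 5940.
  V_q(n, t) = 1 + 36 + 594 + 5940 = 6571.
Step 2: q^n = 4^12 = 16777216.
Step 3: Hamming bound ⌊q^n / V_q(n,t)⌋ = ⌊16777216/6571⌋ = 2553.
Step 4: Compare |C| = 4786 to 2553: violated.
The claimed |C| lies above the Hamming bound, so no 4-ary code of length 12 with d ≥ 7 can have 4786 codewords.


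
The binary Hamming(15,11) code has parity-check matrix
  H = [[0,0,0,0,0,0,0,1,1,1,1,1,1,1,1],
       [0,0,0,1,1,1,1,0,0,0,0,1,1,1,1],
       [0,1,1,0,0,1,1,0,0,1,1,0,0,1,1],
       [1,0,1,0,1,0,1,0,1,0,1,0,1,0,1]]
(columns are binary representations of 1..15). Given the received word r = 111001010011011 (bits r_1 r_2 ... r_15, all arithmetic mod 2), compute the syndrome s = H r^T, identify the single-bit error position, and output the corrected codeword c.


s = (1, 0, 0, 0)^T, error position = 8, corrected codeword c = 111001000011011

Compute s = H r^T mod 2 one row at a time:
  s_1 = 1 + 0 + 0 + 1 + 1 + 0 + 1 + 1 = 5 ≡ 1 (mod 2).
  s_2 = 0 + 0 + 1 + 0 + 1 + 0 + 1 + 1 = 4 ≡ 0 (mod 2).
  s_3 = 1 + 1 + 1 + 0 + 0 + 1 + 1 + 1 = 6 ≡ 0 (mod 2).
  s_4 = 1 + 1 + 0 + 0 + 0 + 1 + 0 + 1 = 4 ≡ 0 (mod 2).
s = (1, 0, 0, 0)^T — this equals column 8 of H (binary 1000), so error is at position 8.
Correct: flip bit 8 of r = 111001010011011 to get c = 111001000011011.


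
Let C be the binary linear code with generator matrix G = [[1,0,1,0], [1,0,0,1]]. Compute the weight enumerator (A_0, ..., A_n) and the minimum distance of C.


Weight distribution: A_0 = 1, A_2 = 3. Minimum distance d = 2.

Enumerate all 2^2 = 4 messages m ∈ F_2^2.
For each, compute codeword c = mG in F_2^4, then tally its weight.
  m = 00 → c = 0000, weight = 0.
  m = 10 → c = 1010, weight = 2.
  m = 01 → c = 1001, weight = 2.
  m = 11 → c = 0011, weight = 2.
Tally weights:
  weight 0: 1 codewords.
  weight 2: 3 codewords.
Minimum distance d = smallest w > 0 with A_w > 0 = 2.
Sanity: Σ A_w = 4 = 2^2 = 4 ✓.


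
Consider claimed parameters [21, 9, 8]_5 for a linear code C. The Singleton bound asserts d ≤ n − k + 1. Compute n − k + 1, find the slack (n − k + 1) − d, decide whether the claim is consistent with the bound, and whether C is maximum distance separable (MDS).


Singleton RHS = n − k + 1 = 13, slack = 5, bound satisfied, not MDS.

Singleton bound: d ≤ n − k + 1.
Here n = 21, k = 9, so n − k + 1 = 13.
Given d = 8, check d ≤ 13: YES.
Slack = (n − k + 1) − d = 5.
The code is NOT MDS (slack = 5 > 0).
Description: the claimed parameters are [21, 9, 8]_5; such a code would be non-MDS.


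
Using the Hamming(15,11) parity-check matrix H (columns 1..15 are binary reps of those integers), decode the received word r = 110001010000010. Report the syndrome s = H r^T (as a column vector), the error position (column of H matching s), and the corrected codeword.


s = (0, 0, 1, 1)^T, error position = 3, corrected codeword c = 111001010000010

Compute s = H r^T mod 2 one row at a time:
  s_1 = 1 + 0 + 0 + 0 + 0 + 0 + 1 + 0 = 2 ≡ 0 (mod 2).
  s_2 = 0 + 0 + 1 + 0 + 0 + 0 + 1 + 0 = 2 ≡ 0 (mod 2).
  s_3 = 1 + 0 + 1 + 0 + 0 + 0 + 1 + 0 = 3 ≡ 1 (mod 2).
  s_4 = 1 + 0 + 0 + 0 + 0 + 0 + 0 + 0 = 1 ≡ 1 (mod 2).
s = (0, 0, 1, 1)^T — this equals column 3 of H (binary 0011), so error is at position 3.
Correct: flip bit 3 of r = 110001010000010 to get c = 111001010000010.


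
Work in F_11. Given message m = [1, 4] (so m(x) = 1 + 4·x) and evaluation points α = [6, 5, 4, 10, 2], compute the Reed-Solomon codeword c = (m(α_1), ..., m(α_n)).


c = [3, 10, 6, 8, 9]

Message polynomial: m(x) = 1 + 4·x (mod 11).
For each evaluation point α_i, compute m(α_i) mod 11:
  α_1 = 6: Horner steps 4 → 3, so m(6) = 3.
  α_2 = 5: Horner steps 4 → 10, so m(5) = 10.
  α_3 = 4: Horner steps 4 → 6, so m(4) = 6.
  α_4 = 10: Horner steps 4 → 8, so m(10) = 8.
  α_5 = 2: Horner steps 4 → 9, so m(2) = 9.
Codeword c = [3, 10, 6, 8, 9] ∈ F_11^5.


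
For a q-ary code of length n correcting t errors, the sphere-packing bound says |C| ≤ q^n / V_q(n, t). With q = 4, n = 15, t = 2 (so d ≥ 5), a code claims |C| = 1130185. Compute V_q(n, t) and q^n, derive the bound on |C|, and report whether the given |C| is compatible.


V_q(n, t) = 991, q^n = 1073741824, Hamming bound = 1083493, |C| = 1130185 > bound (violated).

Step 1: Compute V_q(n, t) = Σ_{j=0}^2 C(n, j) (q−1)^j.
  j = 0: C(15,0)·(3)^0 = 1·1 = 1.
  j = 1: C(15,1)·(3)^1 = 15·3 = 45.
  j = 2: C(15,2)·(3)^2 = 105·9 = 945.
  V_q(n, t) = 1 + 45 + 945 = 991.
Step 2: q^n = 4^15 = 1073741824.
Step 3: Hamming bound ⌊q^n / V_q(n,t)⌋ = ⌊1073741824/991⌋ = 1083493.
Step 4: Compare |C| = 1130185 to 1083493: violated.
The claimed |C| lies above the Hamming bound, so no 4-ary code of length 15 with d ≥ 5 can have 1130185 codewords.


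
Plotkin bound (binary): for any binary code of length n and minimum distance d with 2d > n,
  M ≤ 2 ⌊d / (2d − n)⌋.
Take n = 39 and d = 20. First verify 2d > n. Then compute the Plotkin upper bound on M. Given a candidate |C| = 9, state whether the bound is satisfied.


Plotkin bound M ≤ 40; given |C| = 9 ≤ bound (satisfied).

Check applicability: 2d = 40, n = 39.
2d − n = 1 > 0, so Plotkin applies.
Compute d/(2d−n) = 20/1 ≈ 20.0000.
⌊d/(2d−n)⌋ = 20.
Plotkin bound: M ≤ 2·20 = 40.
Given |C| = 9, check: satisfied.
This |C| is below the Plotkin bound.


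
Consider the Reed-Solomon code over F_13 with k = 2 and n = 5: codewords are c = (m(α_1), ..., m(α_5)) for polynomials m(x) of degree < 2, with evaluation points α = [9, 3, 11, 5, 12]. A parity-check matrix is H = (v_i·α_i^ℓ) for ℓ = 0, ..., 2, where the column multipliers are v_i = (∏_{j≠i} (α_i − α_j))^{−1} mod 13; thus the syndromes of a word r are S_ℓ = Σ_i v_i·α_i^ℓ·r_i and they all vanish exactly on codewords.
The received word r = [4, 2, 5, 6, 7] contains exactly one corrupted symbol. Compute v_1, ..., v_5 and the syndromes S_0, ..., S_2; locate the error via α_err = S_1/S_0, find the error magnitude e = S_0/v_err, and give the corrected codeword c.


S = (3, 1, 9), error at position 1, error magnitude e = 3, c = [1, 2, 5, 6, 7].

Step 1: column multipliers v_i = (∏_{j≠i}(α_i − α_j))^{−1} mod 13.
  i = 1 (α = 9): (9−3)(9−11)(9−5)(9−12) = 6·(−2)·4·(−3) = 144 ≡ 1, so v_1 = 1^{−1} = 1 (mod 13).
  i = 2 (α = 3): (3−9)(3−11)(3−5)(3−12) = (−6)·(−8)·(−2)·(−9) = 864 ≡ 6, so v_2 = 6^{−1} = 11 (mod 13).
  i = 3 (α = 11): (11−9)(11−3)(11−5)(11−12) = 2·8·6·(−1) = −96 ≡ 8, so v_3 = 8^{−1} = 5 (mod 13).
  i = 4 (α = 5): (5−9)(5−3)(5−11)(5−12) = (−4)·2·(−6)·(−7) = −336 ≡ 2, so v_4 = 2^{−1} = 7 (mod 13).
  i = 5 (α = 12): (12−9)(12−3)(12−11)(12−5) = 3·9·1·7 = 189 ≡ 7, so v_5 = 7^{−1} = 2 (mod 13).
  v = [1, 11, 5, 7, 2].
Step 2: syndromes of r = [4, 2, 5, 6, 7] (all sums mod 13).
  S_0 = Σ v_i r_i = 1·4 + 11·2 + 5·5 + 7·6 + 2·7 = 107 ≡ 3.
  S_1 = Σ v_i α_i r_i = 1·9·4 + 11·3·2 + 5·11·5 + 7·5·6 + 2·12·7 = 755 ≡ 1.
  α_i^2 mod 13 = [3, 9, 4, 12, 1].
  S_2 = Σ v_i α_i^2 r_i = 1·3·4 + 11·9·2 + 5·4·5 + 7·12·6 + 2·1·7 = 828 ≡ 9.
  S = (3, 1, 9) ≠ 0, so r is not a codeword (an error is present).
Step 3: locate the error. For a single error e at position i, S_ℓ = v_i·e·α_i^ℓ, so α_err = S_1/S_0.
  S_0^{−1} = 3^{−1} = 9 (mod 13), so α_err = 1·9 = 9 ≡ 9 = α_1. Error position i = 1.
  Consistency check: S_2/S_1 = 9·1 = 9 ≡ 9 = α_err ✓ (single-error assumption holds).
Step 4: error magnitude e = S_0/v_1 = S_0·∏_{j≠1}(α_1 − α_j) = 3·1 = 3 ≡ 3 (mod 13).
Step 5: correct position 1: c_1 = r_1 − e = 4 − 3 ≡ 1 (mod 13). Hence c = [1, 2, 5, 6, 7].
  Check: interpolating c through the α_i gives m(x) = 9 + 2·x (degree < 2) with m(α_i) = c_i for every i, so c is indeed a codeword.
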